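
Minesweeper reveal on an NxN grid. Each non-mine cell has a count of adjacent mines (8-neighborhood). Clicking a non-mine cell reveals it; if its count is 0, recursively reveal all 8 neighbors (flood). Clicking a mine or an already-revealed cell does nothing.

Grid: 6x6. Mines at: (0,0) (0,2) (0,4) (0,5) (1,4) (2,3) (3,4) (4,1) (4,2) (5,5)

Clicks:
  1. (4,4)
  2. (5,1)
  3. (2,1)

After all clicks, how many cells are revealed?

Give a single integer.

Answer: 11

Derivation:
Click 1 (4,4) count=2: revealed 1 new [(4,4)] -> total=1
Click 2 (5,1) count=2: revealed 1 new [(5,1)] -> total=2
Click 3 (2,1) count=0: revealed 9 new [(1,0) (1,1) (1,2) (2,0) (2,1) (2,2) (3,0) (3,1) (3,2)] -> total=11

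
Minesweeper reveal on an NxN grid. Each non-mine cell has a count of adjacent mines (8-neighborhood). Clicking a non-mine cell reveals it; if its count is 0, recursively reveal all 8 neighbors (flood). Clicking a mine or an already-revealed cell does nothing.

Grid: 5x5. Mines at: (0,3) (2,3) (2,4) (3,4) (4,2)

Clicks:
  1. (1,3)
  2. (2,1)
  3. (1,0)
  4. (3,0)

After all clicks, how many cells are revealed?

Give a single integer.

Answer: 15

Derivation:
Click 1 (1,3) count=3: revealed 1 new [(1,3)] -> total=1
Click 2 (2,1) count=0: revealed 14 new [(0,0) (0,1) (0,2) (1,0) (1,1) (1,2) (2,0) (2,1) (2,2) (3,0) (3,1) (3,2) (4,0) (4,1)] -> total=15
Click 3 (1,0) count=0: revealed 0 new [(none)] -> total=15
Click 4 (3,0) count=0: revealed 0 new [(none)] -> total=15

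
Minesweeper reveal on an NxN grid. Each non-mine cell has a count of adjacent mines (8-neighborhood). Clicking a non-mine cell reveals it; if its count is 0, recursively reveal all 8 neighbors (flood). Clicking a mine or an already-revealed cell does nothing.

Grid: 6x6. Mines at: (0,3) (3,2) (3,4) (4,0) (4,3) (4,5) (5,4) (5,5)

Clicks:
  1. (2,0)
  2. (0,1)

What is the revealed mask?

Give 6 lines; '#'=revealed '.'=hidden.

Answer: ###...
###...
###...
##....
......
......

Derivation:
Click 1 (2,0) count=0: revealed 11 new [(0,0) (0,1) (0,2) (1,0) (1,1) (1,2) (2,0) (2,1) (2,2) (3,0) (3,1)] -> total=11
Click 2 (0,1) count=0: revealed 0 new [(none)] -> total=11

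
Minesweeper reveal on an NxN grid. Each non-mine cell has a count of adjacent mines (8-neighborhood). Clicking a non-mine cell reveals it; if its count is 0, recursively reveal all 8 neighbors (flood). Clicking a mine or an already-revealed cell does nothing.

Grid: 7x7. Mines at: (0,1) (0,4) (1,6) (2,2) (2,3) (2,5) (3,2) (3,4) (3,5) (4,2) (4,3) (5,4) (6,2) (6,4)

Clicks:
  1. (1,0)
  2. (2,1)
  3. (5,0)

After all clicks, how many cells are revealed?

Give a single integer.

Answer: 12

Derivation:
Click 1 (1,0) count=1: revealed 1 new [(1,0)] -> total=1
Click 2 (2,1) count=2: revealed 1 new [(2,1)] -> total=2
Click 3 (5,0) count=0: revealed 10 new [(1,1) (2,0) (3,0) (3,1) (4,0) (4,1) (5,0) (5,1) (6,0) (6,1)] -> total=12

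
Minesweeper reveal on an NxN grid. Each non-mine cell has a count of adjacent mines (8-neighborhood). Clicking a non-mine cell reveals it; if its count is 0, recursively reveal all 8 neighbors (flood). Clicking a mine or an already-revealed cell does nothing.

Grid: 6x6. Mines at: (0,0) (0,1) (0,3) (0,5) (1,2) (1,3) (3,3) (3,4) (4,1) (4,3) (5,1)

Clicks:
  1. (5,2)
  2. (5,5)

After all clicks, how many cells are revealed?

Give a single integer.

Click 1 (5,2) count=3: revealed 1 new [(5,2)] -> total=1
Click 2 (5,5) count=0: revealed 4 new [(4,4) (4,5) (5,4) (5,5)] -> total=5

Answer: 5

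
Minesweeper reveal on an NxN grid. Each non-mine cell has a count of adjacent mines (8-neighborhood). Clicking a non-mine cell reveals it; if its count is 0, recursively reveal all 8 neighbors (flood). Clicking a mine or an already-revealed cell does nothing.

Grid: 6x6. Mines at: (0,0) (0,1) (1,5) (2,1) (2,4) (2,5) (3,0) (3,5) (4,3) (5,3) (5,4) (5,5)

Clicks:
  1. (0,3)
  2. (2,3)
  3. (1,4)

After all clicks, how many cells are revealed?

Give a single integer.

Answer: 7

Derivation:
Click 1 (0,3) count=0: revealed 6 new [(0,2) (0,3) (0,4) (1,2) (1,3) (1,4)] -> total=6
Click 2 (2,3) count=1: revealed 1 new [(2,3)] -> total=7
Click 3 (1,4) count=3: revealed 0 new [(none)] -> total=7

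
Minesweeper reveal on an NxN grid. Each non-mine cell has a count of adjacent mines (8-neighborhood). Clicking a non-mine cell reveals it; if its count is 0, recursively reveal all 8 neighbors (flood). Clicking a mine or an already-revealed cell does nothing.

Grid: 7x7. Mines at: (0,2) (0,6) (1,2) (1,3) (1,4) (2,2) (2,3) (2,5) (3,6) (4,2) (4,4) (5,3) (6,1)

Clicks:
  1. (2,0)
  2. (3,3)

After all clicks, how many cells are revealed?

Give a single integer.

Answer: 13

Derivation:
Click 1 (2,0) count=0: revealed 12 new [(0,0) (0,1) (1,0) (1,1) (2,0) (2,1) (3,0) (3,1) (4,0) (4,1) (5,0) (5,1)] -> total=12
Click 2 (3,3) count=4: revealed 1 new [(3,3)] -> total=13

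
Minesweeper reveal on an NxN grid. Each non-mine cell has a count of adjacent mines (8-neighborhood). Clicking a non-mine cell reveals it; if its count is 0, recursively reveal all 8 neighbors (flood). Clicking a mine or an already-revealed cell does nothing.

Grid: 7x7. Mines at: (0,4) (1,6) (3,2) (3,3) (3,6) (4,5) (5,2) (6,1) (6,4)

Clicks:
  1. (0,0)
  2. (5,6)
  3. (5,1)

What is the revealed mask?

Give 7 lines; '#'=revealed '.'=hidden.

Click 1 (0,0) count=0: revealed 18 new [(0,0) (0,1) (0,2) (0,3) (1,0) (1,1) (1,2) (1,3) (2,0) (2,1) (2,2) (2,3) (3,0) (3,1) (4,0) (4,1) (5,0) (5,1)] -> total=18
Click 2 (5,6) count=1: revealed 1 new [(5,6)] -> total=19
Click 3 (5,1) count=2: revealed 0 new [(none)] -> total=19

Answer: ####...
####...
####...
##.....
##.....
##....#
.......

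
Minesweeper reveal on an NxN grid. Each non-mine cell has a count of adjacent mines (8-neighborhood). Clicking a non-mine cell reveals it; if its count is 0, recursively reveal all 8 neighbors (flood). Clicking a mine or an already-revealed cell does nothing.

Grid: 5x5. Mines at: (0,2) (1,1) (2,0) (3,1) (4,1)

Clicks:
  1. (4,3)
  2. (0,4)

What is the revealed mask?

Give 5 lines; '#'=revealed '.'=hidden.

Click 1 (4,3) count=0: revealed 14 new [(0,3) (0,4) (1,2) (1,3) (1,4) (2,2) (2,3) (2,4) (3,2) (3,3) (3,4) (4,2) (4,3) (4,4)] -> total=14
Click 2 (0,4) count=0: revealed 0 new [(none)] -> total=14

Answer: ...##
..###
..###
..###
..###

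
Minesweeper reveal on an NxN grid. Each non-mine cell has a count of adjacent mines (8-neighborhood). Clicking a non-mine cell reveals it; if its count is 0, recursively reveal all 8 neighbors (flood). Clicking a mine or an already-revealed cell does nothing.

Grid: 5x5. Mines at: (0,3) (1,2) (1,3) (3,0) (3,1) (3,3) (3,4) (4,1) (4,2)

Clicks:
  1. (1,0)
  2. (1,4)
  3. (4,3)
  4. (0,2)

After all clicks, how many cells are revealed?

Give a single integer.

Answer: 9

Derivation:
Click 1 (1,0) count=0: revealed 6 new [(0,0) (0,1) (1,0) (1,1) (2,0) (2,1)] -> total=6
Click 2 (1,4) count=2: revealed 1 new [(1,4)] -> total=7
Click 3 (4,3) count=3: revealed 1 new [(4,3)] -> total=8
Click 4 (0,2) count=3: revealed 1 new [(0,2)] -> total=9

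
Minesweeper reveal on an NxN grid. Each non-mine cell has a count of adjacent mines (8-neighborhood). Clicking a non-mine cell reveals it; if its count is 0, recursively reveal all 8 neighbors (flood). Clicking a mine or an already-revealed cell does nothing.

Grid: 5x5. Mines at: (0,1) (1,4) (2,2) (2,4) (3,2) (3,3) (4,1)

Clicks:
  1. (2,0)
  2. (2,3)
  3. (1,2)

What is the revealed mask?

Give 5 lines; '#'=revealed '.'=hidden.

Answer: .....
###..
##.#.
##...
.....

Derivation:
Click 1 (2,0) count=0: revealed 6 new [(1,0) (1,1) (2,0) (2,1) (3,0) (3,1)] -> total=6
Click 2 (2,3) count=5: revealed 1 new [(2,3)] -> total=7
Click 3 (1,2) count=2: revealed 1 new [(1,2)] -> total=8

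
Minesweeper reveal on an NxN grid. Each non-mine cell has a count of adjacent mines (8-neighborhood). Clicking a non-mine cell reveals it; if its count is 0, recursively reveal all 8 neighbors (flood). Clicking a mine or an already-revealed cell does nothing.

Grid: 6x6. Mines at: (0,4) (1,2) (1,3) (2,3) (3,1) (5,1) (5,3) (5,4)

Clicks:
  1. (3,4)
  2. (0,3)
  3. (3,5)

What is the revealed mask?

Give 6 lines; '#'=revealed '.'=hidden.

Click 1 (3,4) count=1: revealed 1 new [(3,4)] -> total=1
Click 2 (0,3) count=3: revealed 1 new [(0,3)] -> total=2
Click 3 (3,5) count=0: revealed 7 new [(1,4) (1,5) (2,4) (2,5) (3,5) (4,4) (4,5)] -> total=9

Answer: ...#..
....##
....##
....##
....##
......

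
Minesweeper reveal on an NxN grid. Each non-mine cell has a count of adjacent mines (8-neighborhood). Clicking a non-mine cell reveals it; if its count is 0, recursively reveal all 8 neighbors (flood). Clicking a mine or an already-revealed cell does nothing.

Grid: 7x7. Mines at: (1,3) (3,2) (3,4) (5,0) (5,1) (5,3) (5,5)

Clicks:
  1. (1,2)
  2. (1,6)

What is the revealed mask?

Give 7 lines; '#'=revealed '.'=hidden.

Answer: ....###
..#.###
....###
.....##
.....##
.......
.......

Derivation:
Click 1 (1,2) count=1: revealed 1 new [(1,2)] -> total=1
Click 2 (1,6) count=0: revealed 13 new [(0,4) (0,5) (0,6) (1,4) (1,5) (1,6) (2,4) (2,5) (2,6) (3,5) (3,6) (4,5) (4,6)] -> total=14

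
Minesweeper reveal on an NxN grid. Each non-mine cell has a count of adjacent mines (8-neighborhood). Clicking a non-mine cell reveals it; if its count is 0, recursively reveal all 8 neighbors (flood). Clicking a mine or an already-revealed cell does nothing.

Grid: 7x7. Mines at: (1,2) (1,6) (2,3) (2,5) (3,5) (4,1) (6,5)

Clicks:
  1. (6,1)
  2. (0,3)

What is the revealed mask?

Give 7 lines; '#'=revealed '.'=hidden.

Click 1 (6,1) count=0: revealed 16 new [(3,2) (3,3) (3,4) (4,2) (4,3) (4,4) (5,0) (5,1) (5,2) (5,3) (5,4) (6,0) (6,1) (6,2) (6,3) (6,4)] -> total=16
Click 2 (0,3) count=1: revealed 1 new [(0,3)] -> total=17

Answer: ...#...
.......
.......
..###..
..###..
#####..
#####..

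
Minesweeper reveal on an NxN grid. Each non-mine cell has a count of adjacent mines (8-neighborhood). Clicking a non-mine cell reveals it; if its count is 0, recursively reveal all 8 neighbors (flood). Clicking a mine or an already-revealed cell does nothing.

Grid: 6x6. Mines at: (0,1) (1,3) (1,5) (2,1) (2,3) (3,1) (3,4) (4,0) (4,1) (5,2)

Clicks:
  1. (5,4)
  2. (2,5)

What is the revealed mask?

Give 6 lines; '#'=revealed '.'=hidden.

Answer: ......
......
.....#
......
...###
...###

Derivation:
Click 1 (5,4) count=0: revealed 6 new [(4,3) (4,4) (4,5) (5,3) (5,4) (5,5)] -> total=6
Click 2 (2,5) count=2: revealed 1 new [(2,5)] -> total=7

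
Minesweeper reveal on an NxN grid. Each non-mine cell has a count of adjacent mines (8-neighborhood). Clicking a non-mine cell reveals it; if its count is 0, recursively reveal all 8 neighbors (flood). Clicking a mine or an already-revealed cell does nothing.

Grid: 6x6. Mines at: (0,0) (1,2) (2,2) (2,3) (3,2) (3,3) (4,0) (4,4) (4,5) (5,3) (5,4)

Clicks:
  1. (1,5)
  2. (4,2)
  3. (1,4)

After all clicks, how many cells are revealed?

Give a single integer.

Answer: 11

Derivation:
Click 1 (1,5) count=0: revealed 10 new [(0,3) (0,4) (0,5) (1,3) (1,4) (1,5) (2,4) (2,5) (3,4) (3,5)] -> total=10
Click 2 (4,2) count=3: revealed 1 new [(4,2)] -> total=11
Click 3 (1,4) count=1: revealed 0 new [(none)] -> total=11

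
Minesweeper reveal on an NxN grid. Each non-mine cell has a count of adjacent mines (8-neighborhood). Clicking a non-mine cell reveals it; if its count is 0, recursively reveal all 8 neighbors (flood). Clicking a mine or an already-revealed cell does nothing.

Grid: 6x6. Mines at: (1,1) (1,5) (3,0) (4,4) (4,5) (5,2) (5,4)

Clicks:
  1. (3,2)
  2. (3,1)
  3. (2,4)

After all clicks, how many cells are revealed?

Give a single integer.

Answer: 17

Derivation:
Click 1 (3,2) count=0: revealed 17 new [(0,2) (0,3) (0,4) (1,2) (1,3) (1,4) (2,1) (2,2) (2,3) (2,4) (3,1) (3,2) (3,3) (3,4) (4,1) (4,2) (4,3)] -> total=17
Click 2 (3,1) count=1: revealed 0 new [(none)] -> total=17
Click 3 (2,4) count=1: revealed 0 new [(none)] -> total=17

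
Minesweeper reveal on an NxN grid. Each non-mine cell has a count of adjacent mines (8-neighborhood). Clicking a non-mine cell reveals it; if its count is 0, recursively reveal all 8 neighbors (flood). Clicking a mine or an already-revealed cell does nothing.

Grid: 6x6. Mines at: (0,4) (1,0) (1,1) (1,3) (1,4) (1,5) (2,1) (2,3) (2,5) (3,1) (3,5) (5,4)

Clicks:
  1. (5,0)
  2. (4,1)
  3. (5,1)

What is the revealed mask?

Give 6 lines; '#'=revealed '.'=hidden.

Click 1 (5,0) count=0: revealed 8 new [(4,0) (4,1) (4,2) (4,3) (5,0) (5,1) (5,2) (5,3)] -> total=8
Click 2 (4,1) count=1: revealed 0 new [(none)] -> total=8
Click 3 (5,1) count=0: revealed 0 new [(none)] -> total=8

Answer: ......
......
......
......
####..
####..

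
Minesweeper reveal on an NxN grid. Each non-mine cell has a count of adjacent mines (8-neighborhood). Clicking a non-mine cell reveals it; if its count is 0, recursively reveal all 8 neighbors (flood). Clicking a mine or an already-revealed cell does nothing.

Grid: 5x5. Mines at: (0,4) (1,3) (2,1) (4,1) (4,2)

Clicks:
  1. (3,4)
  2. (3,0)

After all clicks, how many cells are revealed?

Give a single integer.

Answer: 7

Derivation:
Click 1 (3,4) count=0: revealed 6 new [(2,3) (2,4) (3,3) (3,4) (4,3) (4,4)] -> total=6
Click 2 (3,0) count=2: revealed 1 new [(3,0)] -> total=7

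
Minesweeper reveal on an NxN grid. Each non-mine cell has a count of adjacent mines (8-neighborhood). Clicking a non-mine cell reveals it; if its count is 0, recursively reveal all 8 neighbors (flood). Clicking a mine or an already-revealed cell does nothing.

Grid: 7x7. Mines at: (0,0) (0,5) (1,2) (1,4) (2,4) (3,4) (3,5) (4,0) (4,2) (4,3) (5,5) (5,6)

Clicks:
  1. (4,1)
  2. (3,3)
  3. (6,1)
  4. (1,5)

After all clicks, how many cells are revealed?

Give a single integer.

Answer: 13

Derivation:
Click 1 (4,1) count=2: revealed 1 new [(4,1)] -> total=1
Click 2 (3,3) count=4: revealed 1 new [(3,3)] -> total=2
Click 3 (6,1) count=0: revealed 10 new [(5,0) (5,1) (5,2) (5,3) (5,4) (6,0) (6,1) (6,2) (6,3) (6,4)] -> total=12
Click 4 (1,5) count=3: revealed 1 new [(1,5)] -> total=13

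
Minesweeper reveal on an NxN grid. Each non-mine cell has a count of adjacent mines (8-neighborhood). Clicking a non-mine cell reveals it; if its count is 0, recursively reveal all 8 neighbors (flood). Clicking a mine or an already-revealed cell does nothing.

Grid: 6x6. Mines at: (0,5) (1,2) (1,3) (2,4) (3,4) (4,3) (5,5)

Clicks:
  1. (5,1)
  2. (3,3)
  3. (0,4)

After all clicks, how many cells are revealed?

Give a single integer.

Click 1 (5,1) count=0: revealed 16 new [(0,0) (0,1) (1,0) (1,1) (2,0) (2,1) (2,2) (3,0) (3,1) (3,2) (4,0) (4,1) (4,2) (5,0) (5,1) (5,2)] -> total=16
Click 2 (3,3) count=3: revealed 1 new [(3,3)] -> total=17
Click 3 (0,4) count=2: revealed 1 new [(0,4)] -> total=18

Answer: 18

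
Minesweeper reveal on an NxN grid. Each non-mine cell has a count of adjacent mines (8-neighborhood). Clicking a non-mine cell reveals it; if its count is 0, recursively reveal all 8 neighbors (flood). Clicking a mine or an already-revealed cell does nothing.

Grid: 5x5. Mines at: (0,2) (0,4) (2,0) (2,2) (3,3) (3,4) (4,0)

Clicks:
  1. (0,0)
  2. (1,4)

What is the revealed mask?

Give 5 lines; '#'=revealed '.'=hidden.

Answer: ##...
##..#
.....
.....
.....

Derivation:
Click 1 (0,0) count=0: revealed 4 new [(0,0) (0,1) (1,0) (1,1)] -> total=4
Click 2 (1,4) count=1: revealed 1 new [(1,4)] -> total=5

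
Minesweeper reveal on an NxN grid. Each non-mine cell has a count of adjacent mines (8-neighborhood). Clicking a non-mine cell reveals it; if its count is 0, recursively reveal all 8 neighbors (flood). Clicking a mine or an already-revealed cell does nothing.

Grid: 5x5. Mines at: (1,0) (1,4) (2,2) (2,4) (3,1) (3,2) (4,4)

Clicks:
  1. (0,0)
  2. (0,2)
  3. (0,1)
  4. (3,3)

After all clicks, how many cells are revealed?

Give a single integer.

Answer: 8

Derivation:
Click 1 (0,0) count=1: revealed 1 new [(0,0)] -> total=1
Click 2 (0,2) count=0: revealed 6 new [(0,1) (0,2) (0,3) (1,1) (1,2) (1,3)] -> total=7
Click 3 (0,1) count=1: revealed 0 new [(none)] -> total=7
Click 4 (3,3) count=4: revealed 1 new [(3,3)] -> total=8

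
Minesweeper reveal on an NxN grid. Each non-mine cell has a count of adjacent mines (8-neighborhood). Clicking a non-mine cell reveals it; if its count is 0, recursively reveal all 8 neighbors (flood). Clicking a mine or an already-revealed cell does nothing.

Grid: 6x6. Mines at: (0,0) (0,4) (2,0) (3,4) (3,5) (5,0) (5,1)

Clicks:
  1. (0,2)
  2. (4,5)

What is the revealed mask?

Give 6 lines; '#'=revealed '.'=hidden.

Click 1 (0,2) count=0: revealed 15 new [(0,1) (0,2) (0,3) (1,1) (1,2) (1,3) (2,1) (2,2) (2,3) (3,1) (3,2) (3,3) (4,1) (4,2) (4,3)] -> total=15
Click 2 (4,5) count=2: revealed 1 new [(4,5)] -> total=16

Answer: .###..
.###..
.###..
.###..
.###.#
......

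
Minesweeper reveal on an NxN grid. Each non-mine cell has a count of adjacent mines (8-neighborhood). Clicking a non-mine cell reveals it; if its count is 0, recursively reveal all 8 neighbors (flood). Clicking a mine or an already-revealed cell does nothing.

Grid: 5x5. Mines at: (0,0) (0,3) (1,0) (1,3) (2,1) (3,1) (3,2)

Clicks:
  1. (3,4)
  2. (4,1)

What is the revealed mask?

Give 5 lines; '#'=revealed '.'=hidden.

Click 1 (3,4) count=0: revealed 6 new [(2,3) (2,4) (3,3) (3,4) (4,3) (4,4)] -> total=6
Click 2 (4,1) count=2: revealed 1 new [(4,1)] -> total=7

Answer: .....
.....
...##
...##
.#.##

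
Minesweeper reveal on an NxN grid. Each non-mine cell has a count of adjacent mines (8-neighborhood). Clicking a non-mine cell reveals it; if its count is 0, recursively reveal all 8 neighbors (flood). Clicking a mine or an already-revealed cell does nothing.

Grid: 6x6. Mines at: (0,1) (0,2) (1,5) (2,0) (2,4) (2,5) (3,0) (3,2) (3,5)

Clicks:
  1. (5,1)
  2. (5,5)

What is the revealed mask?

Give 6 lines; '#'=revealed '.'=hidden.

Click 1 (5,1) count=0: revealed 12 new [(4,0) (4,1) (4,2) (4,3) (4,4) (4,5) (5,0) (5,1) (5,2) (5,3) (5,4) (5,5)] -> total=12
Click 2 (5,5) count=0: revealed 0 new [(none)] -> total=12

Answer: ......
......
......
......
######
######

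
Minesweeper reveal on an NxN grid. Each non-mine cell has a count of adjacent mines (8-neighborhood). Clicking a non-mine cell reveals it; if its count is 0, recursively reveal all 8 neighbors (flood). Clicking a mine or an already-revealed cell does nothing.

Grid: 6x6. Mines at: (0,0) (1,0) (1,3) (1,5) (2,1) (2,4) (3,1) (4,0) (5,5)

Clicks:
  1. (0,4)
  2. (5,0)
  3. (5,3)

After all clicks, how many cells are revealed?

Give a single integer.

Click 1 (0,4) count=2: revealed 1 new [(0,4)] -> total=1
Click 2 (5,0) count=1: revealed 1 new [(5,0)] -> total=2
Click 3 (5,3) count=0: revealed 11 new [(3,2) (3,3) (3,4) (4,1) (4,2) (4,3) (4,4) (5,1) (5,2) (5,3) (5,4)] -> total=13

Answer: 13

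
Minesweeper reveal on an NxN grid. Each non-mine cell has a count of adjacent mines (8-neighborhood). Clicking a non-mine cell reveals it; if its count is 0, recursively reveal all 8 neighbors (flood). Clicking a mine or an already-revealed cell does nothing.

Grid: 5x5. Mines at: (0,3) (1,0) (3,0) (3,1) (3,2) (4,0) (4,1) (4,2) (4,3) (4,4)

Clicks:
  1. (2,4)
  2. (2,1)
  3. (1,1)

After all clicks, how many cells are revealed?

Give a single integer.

Click 1 (2,4) count=0: revealed 6 new [(1,3) (1,4) (2,3) (2,4) (3,3) (3,4)] -> total=6
Click 2 (2,1) count=4: revealed 1 new [(2,1)] -> total=7
Click 3 (1,1) count=1: revealed 1 new [(1,1)] -> total=8

Answer: 8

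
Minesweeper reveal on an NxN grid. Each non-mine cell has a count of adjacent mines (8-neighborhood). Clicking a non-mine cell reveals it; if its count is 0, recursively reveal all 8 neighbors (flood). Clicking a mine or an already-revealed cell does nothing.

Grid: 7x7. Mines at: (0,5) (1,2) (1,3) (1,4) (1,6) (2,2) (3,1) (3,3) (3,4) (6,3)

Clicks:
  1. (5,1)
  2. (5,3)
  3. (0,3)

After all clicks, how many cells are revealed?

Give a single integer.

Click 1 (5,1) count=0: revealed 9 new [(4,0) (4,1) (4,2) (5,0) (5,1) (5,2) (6,0) (6,1) (6,2)] -> total=9
Click 2 (5,3) count=1: revealed 1 new [(5,3)] -> total=10
Click 3 (0,3) count=3: revealed 1 new [(0,3)] -> total=11

Answer: 11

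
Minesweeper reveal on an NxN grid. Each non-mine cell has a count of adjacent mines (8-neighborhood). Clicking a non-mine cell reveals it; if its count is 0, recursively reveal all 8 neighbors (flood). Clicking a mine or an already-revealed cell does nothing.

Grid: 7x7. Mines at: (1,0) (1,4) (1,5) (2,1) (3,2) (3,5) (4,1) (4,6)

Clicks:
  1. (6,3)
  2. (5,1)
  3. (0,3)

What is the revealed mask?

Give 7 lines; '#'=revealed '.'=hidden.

Click 1 (6,3) count=0: revealed 18 new [(4,2) (4,3) (4,4) (4,5) (5,0) (5,1) (5,2) (5,3) (5,4) (5,5) (5,6) (6,0) (6,1) (6,2) (6,3) (6,4) (6,5) (6,6)] -> total=18
Click 2 (5,1) count=1: revealed 0 new [(none)] -> total=18
Click 3 (0,3) count=1: revealed 1 new [(0,3)] -> total=19

Answer: ...#...
.......
.......
.......
..####.
#######
#######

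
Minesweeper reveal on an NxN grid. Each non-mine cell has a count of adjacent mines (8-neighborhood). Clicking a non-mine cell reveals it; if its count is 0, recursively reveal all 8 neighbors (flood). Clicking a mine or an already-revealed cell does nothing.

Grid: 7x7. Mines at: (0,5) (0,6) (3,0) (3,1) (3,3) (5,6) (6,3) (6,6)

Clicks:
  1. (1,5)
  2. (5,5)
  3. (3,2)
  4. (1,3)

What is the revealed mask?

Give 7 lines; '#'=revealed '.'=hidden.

Answer: #####..
######.
#####..
..#....
.......
.....#.
.......

Derivation:
Click 1 (1,5) count=2: revealed 1 new [(1,5)] -> total=1
Click 2 (5,5) count=2: revealed 1 new [(5,5)] -> total=2
Click 3 (3,2) count=2: revealed 1 new [(3,2)] -> total=3
Click 4 (1,3) count=0: revealed 15 new [(0,0) (0,1) (0,2) (0,3) (0,4) (1,0) (1,1) (1,2) (1,3) (1,4) (2,0) (2,1) (2,2) (2,3) (2,4)] -> total=18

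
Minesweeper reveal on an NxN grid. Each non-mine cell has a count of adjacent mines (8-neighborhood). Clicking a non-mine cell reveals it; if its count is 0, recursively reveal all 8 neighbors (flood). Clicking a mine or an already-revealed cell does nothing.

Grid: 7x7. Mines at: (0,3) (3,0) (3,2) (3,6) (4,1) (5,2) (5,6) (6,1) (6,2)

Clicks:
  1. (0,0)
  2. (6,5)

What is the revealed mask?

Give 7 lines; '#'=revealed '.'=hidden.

Answer: ###....
###....
###....
.......
.......
.......
.....#.

Derivation:
Click 1 (0,0) count=0: revealed 9 new [(0,0) (0,1) (0,2) (1,0) (1,1) (1,2) (2,0) (2,1) (2,2)] -> total=9
Click 2 (6,5) count=1: revealed 1 new [(6,5)] -> total=10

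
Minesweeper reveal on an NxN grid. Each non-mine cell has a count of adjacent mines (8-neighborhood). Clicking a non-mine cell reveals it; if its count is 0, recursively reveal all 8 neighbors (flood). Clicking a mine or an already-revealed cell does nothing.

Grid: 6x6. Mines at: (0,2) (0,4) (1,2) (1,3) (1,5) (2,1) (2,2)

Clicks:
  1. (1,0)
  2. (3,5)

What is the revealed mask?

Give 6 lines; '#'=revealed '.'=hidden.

Click 1 (1,0) count=1: revealed 1 new [(1,0)] -> total=1
Click 2 (3,5) count=0: revealed 21 new [(2,3) (2,4) (2,5) (3,0) (3,1) (3,2) (3,3) (3,4) (3,5) (4,0) (4,1) (4,2) (4,3) (4,4) (4,5) (5,0) (5,1) (5,2) (5,3) (5,4) (5,5)] -> total=22

Answer: ......
#.....
...###
######
######
######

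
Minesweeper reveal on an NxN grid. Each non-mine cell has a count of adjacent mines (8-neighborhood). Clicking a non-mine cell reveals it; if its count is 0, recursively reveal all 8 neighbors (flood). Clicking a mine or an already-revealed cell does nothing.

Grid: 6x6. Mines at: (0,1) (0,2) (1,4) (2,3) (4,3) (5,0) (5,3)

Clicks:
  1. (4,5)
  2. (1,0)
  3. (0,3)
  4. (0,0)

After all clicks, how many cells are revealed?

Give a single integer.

Answer: 11

Derivation:
Click 1 (4,5) count=0: revealed 8 new [(2,4) (2,5) (3,4) (3,5) (4,4) (4,5) (5,4) (5,5)] -> total=8
Click 2 (1,0) count=1: revealed 1 new [(1,0)] -> total=9
Click 3 (0,3) count=2: revealed 1 new [(0,3)] -> total=10
Click 4 (0,0) count=1: revealed 1 new [(0,0)] -> total=11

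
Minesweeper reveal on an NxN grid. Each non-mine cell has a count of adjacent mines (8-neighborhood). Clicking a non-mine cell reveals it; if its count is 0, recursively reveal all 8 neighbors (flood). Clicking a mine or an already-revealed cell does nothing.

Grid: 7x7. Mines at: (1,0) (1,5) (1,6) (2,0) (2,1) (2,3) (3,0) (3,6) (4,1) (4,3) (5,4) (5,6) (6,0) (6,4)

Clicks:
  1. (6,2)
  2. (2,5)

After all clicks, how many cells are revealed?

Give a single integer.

Answer: 7

Derivation:
Click 1 (6,2) count=0: revealed 6 new [(5,1) (5,2) (5,3) (6,1) (6,2) (6,3)] -> total=6
Click 2 (2,5) count=3: revealed 1 new [(2,5)] -> total=7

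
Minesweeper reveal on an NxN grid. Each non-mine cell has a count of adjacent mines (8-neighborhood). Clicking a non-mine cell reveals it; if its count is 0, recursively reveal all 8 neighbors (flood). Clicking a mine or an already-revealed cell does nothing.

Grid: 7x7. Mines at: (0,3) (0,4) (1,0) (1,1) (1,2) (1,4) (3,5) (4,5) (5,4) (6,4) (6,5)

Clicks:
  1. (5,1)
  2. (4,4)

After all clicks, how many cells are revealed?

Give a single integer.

Answer: 23

Derivation:
Click 1 (5,1) count=0: revealed 23 new [(2,0) (2,1) (2,2) (2,3) (2,4) (3,0) (3,1) (3,2) (3,3) (3,4) (4,0) (4,1) (4,2) (4,3) (4,4) (5,0) (5,1) (5,2) (5,3) (6,0) (6,1) (6,2) (6,3)] -> total=23
Click 2 (4,4) count=3: revealed 0 new [(none)] -> total=23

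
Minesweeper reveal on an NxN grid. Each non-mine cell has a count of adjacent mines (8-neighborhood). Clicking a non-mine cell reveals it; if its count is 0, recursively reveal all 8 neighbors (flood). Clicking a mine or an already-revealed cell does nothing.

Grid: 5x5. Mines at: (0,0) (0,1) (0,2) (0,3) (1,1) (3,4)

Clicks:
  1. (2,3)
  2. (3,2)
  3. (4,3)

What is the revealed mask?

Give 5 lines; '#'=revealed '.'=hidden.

Click 1 (2,3) count=1: revealed 1 new [(2,3)] -> total=1
Click 2 (3,2) count=0: revealed 11 new [(2,0) (2,1) (2,2) (3,0) (3,1) (3,2) (3,3) (4,0) (4,1) (4,2) (4,3)] -> total=12
Click 3 (4,3) count=1: revealed 0 new [(none)] -> total=12

Answer: .....
.....
####.
####.
####.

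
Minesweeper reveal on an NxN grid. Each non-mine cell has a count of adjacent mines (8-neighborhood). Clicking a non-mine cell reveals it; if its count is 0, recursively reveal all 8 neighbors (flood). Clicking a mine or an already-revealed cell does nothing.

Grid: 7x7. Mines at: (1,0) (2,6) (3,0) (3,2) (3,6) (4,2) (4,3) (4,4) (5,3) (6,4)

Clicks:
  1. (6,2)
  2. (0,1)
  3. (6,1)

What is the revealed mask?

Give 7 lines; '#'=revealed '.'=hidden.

Click 1 (6,2) count=1: revealed 1 new [(6,2)] -> total=1
Click 2 (0,1) count=1: revealed 1 new [(0,1)] -> total=2
Click 3 (6,1) count=0: revealed 7 new [(4,0) (4,1) (5,0) (5,1) (5,2) (6,0) (6,1)] -> total=9

Answer: .#.....
.......
.......
.......
##.....
###....
###....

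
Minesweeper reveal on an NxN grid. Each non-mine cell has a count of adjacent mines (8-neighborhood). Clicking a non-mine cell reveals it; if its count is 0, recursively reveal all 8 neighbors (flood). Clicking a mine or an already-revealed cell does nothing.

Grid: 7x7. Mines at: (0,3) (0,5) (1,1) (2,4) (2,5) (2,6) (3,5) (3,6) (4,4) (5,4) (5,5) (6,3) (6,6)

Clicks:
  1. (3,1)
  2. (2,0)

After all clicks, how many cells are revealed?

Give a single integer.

Click 1 (3,1) count=0: revealed 19 new [(2,0) (2,1) (2,2) (2,3) (3,0) (3,1) (3,2) (3,3) (4,0) (4,1) (4,2) (4,3) (5,0) (5,1) (5,2) (5,3) (6,0) (6,1) (6,2)] -> total=19
Click 2 (2,0) count=1: revealed 0 new [(none)] -> total=19

Answer: 19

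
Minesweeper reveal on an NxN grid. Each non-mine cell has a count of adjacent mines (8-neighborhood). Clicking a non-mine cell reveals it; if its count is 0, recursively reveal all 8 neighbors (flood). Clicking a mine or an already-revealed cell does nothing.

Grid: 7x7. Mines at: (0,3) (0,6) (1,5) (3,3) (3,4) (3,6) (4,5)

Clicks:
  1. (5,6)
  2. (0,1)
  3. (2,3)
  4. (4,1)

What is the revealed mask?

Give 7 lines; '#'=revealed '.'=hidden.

Answer: ###....
###....
####...
###....
#####..
#######
#######

Derivation:
Click 1 (5,6) count=1: revealed 1 new [(5,6)] -> total=1
Click 2 (0,1) count=0: revealed 30 new [(0,0) (0,1) (0,2) (1,0) (1,1) (1,2) (2,0) (2,1) (2,2) (3,0) (3,1) (3,2) (4,0) (4,1) (4,2) (4,3) (4,4) (5,0) (5,1) (5,2) (5,3) (5,4) (5,5) (6,0) (6,1) (6,2) (6,3) (6,4) (6,5) (6,6)] -> total=31
Click 3 (2,3) count=2: revealed 1 new [(2,3)] -> total=32
Click 4 (4,1) count=0: revealed 0 new [(none)] -> total=32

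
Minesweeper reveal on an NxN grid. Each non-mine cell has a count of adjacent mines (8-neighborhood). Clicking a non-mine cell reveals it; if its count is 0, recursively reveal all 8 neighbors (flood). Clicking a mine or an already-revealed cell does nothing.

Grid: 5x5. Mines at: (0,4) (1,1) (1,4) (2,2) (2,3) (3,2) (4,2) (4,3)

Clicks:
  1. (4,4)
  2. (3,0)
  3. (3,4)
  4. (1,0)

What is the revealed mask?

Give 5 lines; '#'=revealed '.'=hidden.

Answer: .....
#....
##...
##..#
##..#

Derivation:
Click 1 (4,4) count=1: revealed 1 new [(4,4)] -> total=1
Click 2 (3,0) count=0: revealed 6 new [(2,0) (2,1) (3,0) (3,1) (4,0) (4,1)] -> total=7
Click 3 (3,4) count=2: revealed 1 new [(3,4)] -> total=8
Click 4 (1,0) count=1: revealed 1 new [(1,0)] -> total=9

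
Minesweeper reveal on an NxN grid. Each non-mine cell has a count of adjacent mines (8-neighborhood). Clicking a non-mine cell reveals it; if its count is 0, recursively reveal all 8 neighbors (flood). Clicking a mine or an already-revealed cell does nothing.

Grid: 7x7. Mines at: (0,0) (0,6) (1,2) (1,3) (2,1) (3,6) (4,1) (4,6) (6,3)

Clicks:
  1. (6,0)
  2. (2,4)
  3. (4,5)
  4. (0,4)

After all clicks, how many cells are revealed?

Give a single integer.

Click 1 (6,0) count=0: revealed 6 new [(5,0) (5,1) (5,2) (6,0) (6,1) (6,2)] -> total=6
Click 2 (2,4) count=1: revealed 1 new [(2,4)] -> total=7
Click 3 (4,5) count=2: revealed 1 new [(4,5)] -> total=8
Click 4 (0,4) count=1: revealed 1 new [(0,4)] -> total=9

Answer: 9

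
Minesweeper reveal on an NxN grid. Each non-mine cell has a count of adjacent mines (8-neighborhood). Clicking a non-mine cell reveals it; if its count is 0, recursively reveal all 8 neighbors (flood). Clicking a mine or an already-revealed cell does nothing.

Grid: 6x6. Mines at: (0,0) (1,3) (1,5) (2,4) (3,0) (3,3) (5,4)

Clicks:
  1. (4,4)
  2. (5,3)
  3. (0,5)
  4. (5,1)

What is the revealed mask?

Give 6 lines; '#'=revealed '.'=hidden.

Click 1 (4,4) count=2: revealed 1 new [(4,4)] -> total=1
Click 2 (5,3) count=1: revealed 1 new [(5,3)] -> total=2
Click 3 (0,5) count=1: revealed 1 new [(0,5)] -> total=3
Click 4 (5,1) count=0: revealed 7 new [(4,0) (4,1) (4,2) (4,3) (5,0) (5,1) (5,2)] -> total=10

Answer: .....#
......
......
......
#####.
####..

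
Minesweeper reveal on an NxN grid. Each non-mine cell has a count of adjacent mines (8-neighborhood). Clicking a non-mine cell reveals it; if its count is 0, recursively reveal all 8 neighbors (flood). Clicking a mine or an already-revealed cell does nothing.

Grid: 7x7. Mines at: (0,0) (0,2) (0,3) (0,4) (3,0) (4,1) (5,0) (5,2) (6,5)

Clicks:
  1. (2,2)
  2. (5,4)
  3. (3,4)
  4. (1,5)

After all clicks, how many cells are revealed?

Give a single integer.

Answer: 29

Derivation:
Click 1 (2,2) count=0: revealed 29 new [(0,5) (0,6) (1,1) (1,2) (1,3) (1,4) (1,5) (1,6) (2,1) (2,2) (2,3) (2,4) (2,5) (2,6) (3,1) (3,2) (3,3) (3,4) (3,5) (3,6) (4,2) (4,3) (4,4) (4,5) (4,6) (5,3) (5,4) (5,5) (5,6)] -> total=29
Click 2 (5,4) count=1: revealed 0 new [(none)] -> total=29
Click 3 (3,4) count=0: revealed 0 new [(none)] -> total=29
Click 4 (1,5) count=1: revealed 0 new [(none)] -> total=29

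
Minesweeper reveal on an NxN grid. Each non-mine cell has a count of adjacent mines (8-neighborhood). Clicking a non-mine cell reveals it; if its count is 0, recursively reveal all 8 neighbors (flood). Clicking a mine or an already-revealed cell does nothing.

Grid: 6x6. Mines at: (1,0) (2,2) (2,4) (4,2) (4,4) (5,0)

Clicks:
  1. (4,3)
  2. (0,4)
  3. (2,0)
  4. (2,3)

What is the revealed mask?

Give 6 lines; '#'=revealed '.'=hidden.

Answer: .#####
.#####
#..#..
......
...#..
......

Derivation:
Click 1 (4,3) count=2: revealed 1 new [(4,3)] -> total=1
Click 2 (0,4) count=0: revealed 10 new [(0,1) (0,2) (0,3) (0,4) (0,5) (1,1) (1,2) (1,3) (1,4) (1,5)] -> total=11
Click 3 (2,0) count=1: revealed 1 new [(2,0)] -> total=12
Click 4 (2,3) count=2: revealed 1 new [(2,3)] -> total=13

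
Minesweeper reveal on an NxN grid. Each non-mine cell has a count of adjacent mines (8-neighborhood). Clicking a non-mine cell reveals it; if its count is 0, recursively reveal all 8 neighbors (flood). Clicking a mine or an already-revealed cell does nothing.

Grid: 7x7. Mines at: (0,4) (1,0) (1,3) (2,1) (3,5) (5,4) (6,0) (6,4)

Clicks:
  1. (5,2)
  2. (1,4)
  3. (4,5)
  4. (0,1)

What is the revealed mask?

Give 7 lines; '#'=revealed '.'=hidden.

Click 1 (5,2) count=0: revealed 20 new [(2,2) (2,3) (2,4) (3,0) (3,1) (3,2) (3,3) (3,4) (4,0) (4,1) (4,2) (4,3) (4,4) (5,0) (5,1) (5,2) (5,3) (6,1) (6,2) (6,3)] -> total=20
Click 2 (1,4) count=2: revealed 1 new [(1,4)] -> total=21
Click 3 (4,5) count=2: revealed 1 new [(4,5)] -> total=22
Click 4 (0,1) count=1: revealed 1 new [(0,1)] -> total=23

Answer: .#.....
....#..
..###..
#####..
######.
####...
.###...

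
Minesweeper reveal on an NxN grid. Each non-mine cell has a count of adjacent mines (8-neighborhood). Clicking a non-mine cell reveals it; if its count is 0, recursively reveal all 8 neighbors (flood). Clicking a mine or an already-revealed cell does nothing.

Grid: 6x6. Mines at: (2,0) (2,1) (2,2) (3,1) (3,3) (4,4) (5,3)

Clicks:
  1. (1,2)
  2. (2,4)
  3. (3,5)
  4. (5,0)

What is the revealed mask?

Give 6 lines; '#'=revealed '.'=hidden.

Click 1 (1,2) count=2: revealed 1 new [(1,2)] -> total=1
Click 2 (2,4) count=1: revealed 1 new [(2,4)] -> total=2
Click 3 (3,5) count=1: revealed 1 new [(3,5)] -> total=3
Click 4 (5,0) count=0: revealed 6 new [(4,0) (4,1) (4,2) (5,0) (5,1) (5,2)] -> total=9

Answer: ......
..#...
....#.
.....#
###...
###...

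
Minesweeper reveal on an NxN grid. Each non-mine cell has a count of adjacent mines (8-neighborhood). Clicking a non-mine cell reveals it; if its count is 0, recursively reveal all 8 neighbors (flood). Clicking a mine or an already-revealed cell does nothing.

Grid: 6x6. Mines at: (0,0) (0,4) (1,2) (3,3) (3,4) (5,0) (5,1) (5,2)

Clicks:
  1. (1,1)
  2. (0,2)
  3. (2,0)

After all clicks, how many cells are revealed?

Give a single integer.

Answer: 12

Derivation:
Click 1 (1,1) count=2: revealed 1 new [(1,1)] -> total=1
Click 2 (0,2) count=1: revealed 1 new [(0,2)] -> total=2
Click 3 (2,0) count=0: revealed 10 new [(1,0) (2,0) (2,1) (2,2) (3,0) (3,1) (3,2) (4,0) (4,1) (4,2)] -> total=12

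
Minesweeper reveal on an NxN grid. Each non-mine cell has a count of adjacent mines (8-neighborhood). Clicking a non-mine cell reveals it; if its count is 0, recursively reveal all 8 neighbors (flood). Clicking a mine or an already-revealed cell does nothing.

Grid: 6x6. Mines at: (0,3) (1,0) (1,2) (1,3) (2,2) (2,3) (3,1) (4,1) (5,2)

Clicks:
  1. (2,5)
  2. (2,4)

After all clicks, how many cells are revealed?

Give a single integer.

Click 1 (2,5) count=0: revealed 15 new [(0,4) (0,5) (1,4) (1,5) (2,4) (2,5) (3,3) (3,4) (3,5) (4,3) (4,4) (4,5) (5,3) (5,4) (5,5)] -> total=15
Click 2 (2,4) count=2: revealed 0 new [(none)] -> total=15

Answer: 15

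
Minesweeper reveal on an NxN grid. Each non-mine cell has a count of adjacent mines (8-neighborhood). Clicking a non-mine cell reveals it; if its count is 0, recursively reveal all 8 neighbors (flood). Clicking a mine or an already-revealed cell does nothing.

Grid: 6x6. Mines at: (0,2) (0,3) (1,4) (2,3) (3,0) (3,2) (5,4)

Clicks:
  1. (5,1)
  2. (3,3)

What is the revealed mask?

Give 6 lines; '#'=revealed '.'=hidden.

Answer: ......
......
......
...#..
####..
####..

Derivation:
Click 1 (5,1) count=0: revealed 8 new [(4,0) (4,1) (4,2) (4,3) (5,0) (5,1) (5,2) (5,3)] -> total=8
Click 2 (3,3) count=2: revealed 1 new [(3,3)] -> total=9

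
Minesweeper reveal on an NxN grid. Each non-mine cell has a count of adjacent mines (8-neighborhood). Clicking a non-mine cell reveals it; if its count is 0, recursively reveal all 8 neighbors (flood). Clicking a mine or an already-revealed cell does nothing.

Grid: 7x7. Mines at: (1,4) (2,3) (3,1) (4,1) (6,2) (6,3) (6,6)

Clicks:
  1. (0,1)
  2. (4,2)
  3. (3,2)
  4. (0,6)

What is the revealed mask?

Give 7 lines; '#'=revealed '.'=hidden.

Answer: ####.##
####.##
###.###
..#####
..#####
..#####
.......

Derivation:
Click 1 (0,1) count=0: revealed 11 new [(0,0) (0,1) (0,2) (0,3) (1,0) (1,1) (1,2) (1,3) (2,0) (2,1) (2,2)] -> total=11
Click 2 (4,2) count=2: revealed 1 new [(4,2)] -> total=12
Click 3 (3,2) count=3: revealed 1 new [(3,2)] -> total=13
Click 4 (0,6) count=0: revealed 20 new [(0,5) (0,6) (1,5) (1,6) (2,4) (2,5) (2,6) (3,3) (3,4) (3,5) (3,6) (4,3) (4,4) (4,5) (4,6) (5,2) (5,3) (5,4) (5,5) (5,6)] -> total=33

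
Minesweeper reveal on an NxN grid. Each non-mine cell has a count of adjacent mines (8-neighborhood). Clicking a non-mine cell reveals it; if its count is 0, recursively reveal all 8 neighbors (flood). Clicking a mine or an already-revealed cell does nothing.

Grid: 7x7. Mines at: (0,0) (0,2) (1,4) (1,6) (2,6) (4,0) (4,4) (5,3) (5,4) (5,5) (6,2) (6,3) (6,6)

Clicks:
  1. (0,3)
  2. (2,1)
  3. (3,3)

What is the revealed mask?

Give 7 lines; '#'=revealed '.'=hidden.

Click 1 (0,3) count=2: revealed 1 new [(0,3)] -> total=1
Click 2 (2,1) count=0: revealed 15 new [(1,0) (1,1) (1,2) (1,3) (2,0) (2,1) (2,2) (2,3) (3,0) (3,1) (3,2) (3,3) (4,1) (4,2) (4,3)] -> total=16
Click 3 (3,3) count=1: revealed 0 new [(none)] -> total=16

Answer: ...#...
####...
####...
####...
.###...
.......
.......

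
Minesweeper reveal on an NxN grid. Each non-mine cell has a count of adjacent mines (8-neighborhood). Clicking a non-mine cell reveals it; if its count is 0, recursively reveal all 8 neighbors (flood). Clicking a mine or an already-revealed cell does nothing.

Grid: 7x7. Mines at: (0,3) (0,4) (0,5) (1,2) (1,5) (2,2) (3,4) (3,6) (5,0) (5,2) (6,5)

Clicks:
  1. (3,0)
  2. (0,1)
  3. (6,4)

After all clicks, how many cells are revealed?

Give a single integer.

Answer: 11

Derivation:
Click 1 (3,0) count=0: revealed 10 new [(0,0) (0,1) (1,0) (1,1) (2,0) (2,1) (3,0) (3,1) (4,0) (4,1)] -> total=10
Click 2 (0,1) count=1: revealed 0 new [(none)] -> total=10
Click 3 (6,4) count=1: revealed 1 new [(6,4)] -> total=11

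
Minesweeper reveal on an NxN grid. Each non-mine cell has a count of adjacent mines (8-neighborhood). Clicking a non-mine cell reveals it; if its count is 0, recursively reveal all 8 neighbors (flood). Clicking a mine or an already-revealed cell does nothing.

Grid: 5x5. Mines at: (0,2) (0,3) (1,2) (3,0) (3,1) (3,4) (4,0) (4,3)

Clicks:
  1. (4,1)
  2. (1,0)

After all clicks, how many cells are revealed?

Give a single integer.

Answer: 7

Derivation:
Click 1 (4,1) count=3: revealed 1 new [(4,1)] -> total=1
Click 2 (1,0) count=0: revealed 6 new [(0,0) (0,1) (1,0) (1,1) (2,0) (2,1)] -> total=7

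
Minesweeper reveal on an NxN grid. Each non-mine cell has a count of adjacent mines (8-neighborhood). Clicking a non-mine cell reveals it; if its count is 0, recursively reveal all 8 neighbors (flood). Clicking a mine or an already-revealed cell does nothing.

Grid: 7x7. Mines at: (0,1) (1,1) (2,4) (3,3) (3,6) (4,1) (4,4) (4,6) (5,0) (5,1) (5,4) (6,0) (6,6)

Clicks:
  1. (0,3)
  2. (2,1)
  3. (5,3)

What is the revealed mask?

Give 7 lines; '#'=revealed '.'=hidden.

Click 1 (0,3) count=0: revealed 12 new [(0,2) (0,3) (0,4) (0,5) (0,6) (1,2) (1,3) (1,4) (1,5) (1,6) (2,5) (2,6)] -> total=12
Click 2 (2,1) count=1: revealed 1 new [(2,1)] -> total=13
Click 3 (5,3) count=2: revealed 1 new [(5,3)] -> total=14

Answer: ..#####
..#####
.#...##
.......
.......
...#...
.......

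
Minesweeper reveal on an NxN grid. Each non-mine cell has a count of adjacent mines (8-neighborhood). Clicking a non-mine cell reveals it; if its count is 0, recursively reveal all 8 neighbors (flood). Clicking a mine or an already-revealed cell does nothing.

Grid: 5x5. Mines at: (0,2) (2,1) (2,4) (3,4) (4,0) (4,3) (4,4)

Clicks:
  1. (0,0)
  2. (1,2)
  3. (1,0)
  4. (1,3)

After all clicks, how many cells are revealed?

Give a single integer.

Answer: 6

Derivation:
Click 1 (0,0) count=0: revealed 4 new [(0,0) (0,1) (1,0) (1,1)] -> total=4
Click 2 (1,2) count=2: revealed 1 new [(1,2)] -> total=5
Click 3 (1,0) count=1: revealed 0 new [(none)] -> total=5
Click 4 (1,3) count=2: revealed 1 new [(1,3)] -> total=6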